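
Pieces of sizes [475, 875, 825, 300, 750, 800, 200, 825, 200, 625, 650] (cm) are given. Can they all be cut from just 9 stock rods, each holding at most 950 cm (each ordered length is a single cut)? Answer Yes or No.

A valid assignment using 8 stock rods:
  stock rod 1: 875 = 875
  stock rod 2: 825 = 825
  stock rod 3: 825 = 825
  stock rod 4: 800 = 800
  stock rod 5: 750 + 200 = 950
  stock rod 6: 650 + 300 = 950
  stock rod 7: 625 + 200 = 825
  stock rod 8: 475 = 475
That uses only 8 ≤ 9, so 9 stock rods are enough.

Yes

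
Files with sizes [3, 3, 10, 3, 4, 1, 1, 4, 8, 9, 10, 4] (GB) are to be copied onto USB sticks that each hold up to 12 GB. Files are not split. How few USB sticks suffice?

6

Total = 10 + 10 + 9 + 8 + 4 + 4 + 4 + 3 + 3 + 3 + 1 + 1 = 60 GB.
Lower bound: ⌈60/12⌉ = 5 USB sticks.
A packing using 6 USB sticks:
  USB stick 1: 10 + 1 + 1 = 12
  USB stick 2: 10 = 10
  USB stick 3: 9 + 3 = 12
  USB stick 4: 8 + 4 = 12
  USB stick 5: 4 + 4 + 3 = 11
  USB stick 6: 3 = 3
No arrangement into 5 USB sticks stays within capacity, so 6 is optimal.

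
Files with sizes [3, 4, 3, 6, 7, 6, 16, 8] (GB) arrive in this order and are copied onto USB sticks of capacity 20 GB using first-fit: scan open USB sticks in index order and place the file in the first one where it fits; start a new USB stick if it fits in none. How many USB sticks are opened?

  3 → USB stick 1 (new)  [load 3/20]
  4 → USB stick 1  [load 7/20]
  3 → USB stick 1  [load 10/20]
  6 → USB stick 1  [load 16/20]
  7 → USB stick 2 (new)  [load 7/20]
  6 → USB stick 2  [load 13/20]
  16 → USB stick 3 (new)  [load 16/20]
  8 → USB stick 4 (new)  [load 8/20]
4 USB sticks opened.

4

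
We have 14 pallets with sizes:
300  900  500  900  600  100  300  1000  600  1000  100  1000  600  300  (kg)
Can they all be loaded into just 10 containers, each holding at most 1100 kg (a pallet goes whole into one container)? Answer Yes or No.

Yes

A valid assignment using 9 containers:
  container 1: 1000 + 100 = 1100
  container 2: 1000 + 100 = 1100
  container 3: 1000 = 1000
  container 4: 900 = 900
  container 5: 900 = 900
  container 6: 600 + 500 = 1100
  container 7: 600 + 300 = 900
  container 8: 600 + 300 = 900
  container 9: 300 = 300
That uses only 9 ≤ 10, so 10 containers are enough.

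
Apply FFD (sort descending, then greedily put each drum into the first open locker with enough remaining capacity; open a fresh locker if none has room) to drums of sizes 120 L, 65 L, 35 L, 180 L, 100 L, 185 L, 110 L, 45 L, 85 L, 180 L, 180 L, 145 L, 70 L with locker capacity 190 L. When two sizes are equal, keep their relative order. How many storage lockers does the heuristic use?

Sorted descending: 185, 180, 180, 180, 145, 120, 110, 100, 85, 70, 65, 45, 35.
  185 → locker 1 (new)  [load 185/190]
  180 → locker 2 (new)  [load 180/190]
  180 → locker 3 (new)  [load 180/190]
  180 → locker 4 (new)  [load 180/190]
  145 → locker 5 (new)  [load 145/190]
  120 → locker 6 (new)  [load 120/190]
  110 → locker 7 (new)  [load 110/190]
  100 → locker 8 (new)  [load 100/190]
  85 → locker 8  [load 185/190]
  70 → locker 6  [load 190/190]
  65 → locker 7  [load 175/190]
  45 → locker 5  [load 190/190]
  35 → locker 9 (new)  [load 35/190]
9 storage lockers opened.

9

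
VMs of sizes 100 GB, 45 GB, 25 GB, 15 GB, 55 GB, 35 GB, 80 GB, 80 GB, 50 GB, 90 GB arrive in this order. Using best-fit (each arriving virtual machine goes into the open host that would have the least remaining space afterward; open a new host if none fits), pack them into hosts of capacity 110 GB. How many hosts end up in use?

  100 → host 1 (new)  [load 100/110]
  45 → host 2 (new)  [load 45/110]
  25 → host 2  [load 70/110]
  15 → host 2  [load 85/110]
  55 → host 3 (new)  [load 55/110]
  35 → host 3  [load 90/110]
  80 → host 4 (new)  [load 80/110]
  80 → host 5 (new)  [load 80/110]
  50 → host 6 (new)  [load 50/110]
  90 → host 7 (new)  [load 90/110]
7 hosts opened.

7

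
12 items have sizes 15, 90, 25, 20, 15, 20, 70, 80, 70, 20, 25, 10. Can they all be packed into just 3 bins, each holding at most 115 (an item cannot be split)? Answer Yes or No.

Total = 460; ⌈460/115⌉ = 4.
At least 4 bins are required, but only 3 are allowed.

No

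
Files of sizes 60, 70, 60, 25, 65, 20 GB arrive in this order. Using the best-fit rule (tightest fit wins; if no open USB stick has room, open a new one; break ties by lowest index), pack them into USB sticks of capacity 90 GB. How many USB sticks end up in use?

4

  60 → USB stick 1 (new)  [load 60/90]
  70 → USB stick 2 (new)  [load 70/90]
  60 → USB stick 3 (new)  [load 60/90]
  25 → USB stick 1  [load 85/90]
  65 → USB stick 4 (new)  [load 65/90]
  20 → USB stick 2  [load 90/90]
4 USB sticks opened.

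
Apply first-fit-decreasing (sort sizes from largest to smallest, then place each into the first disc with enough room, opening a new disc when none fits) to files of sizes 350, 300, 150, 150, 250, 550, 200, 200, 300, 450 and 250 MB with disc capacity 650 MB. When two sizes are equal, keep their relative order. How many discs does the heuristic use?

6

Sorted descending: 550, 450, 350, 300, 300, 250, 250, 200, 200, 150, 150.
  550 → disc 1 (new)  [load 550/650]
  450 → disc 2 (new)  [load 450/650]
  350 → disc 3 (new)  [load 350/650]
  300 → disc 3  [load 650/650]
  300 → disc 4 (new)  [load 300/650]
  250 → disc 4  [load 550/650]
  250 → disc 5 (new)  [load 250/650]
  200 → disc 2  [load 650/650]
  200 → disc 5  [load 450/650]
  150 → disc 5  [load 600/650]
  150 → disc 6 (new)  [load 150/650]
6 discs opened.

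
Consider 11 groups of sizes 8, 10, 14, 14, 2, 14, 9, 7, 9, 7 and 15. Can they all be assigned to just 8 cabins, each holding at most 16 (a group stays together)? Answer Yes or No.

A valid assignment using 8 cabins:
  cabin 1: 15 = 15
  cabin 2: 14 + 2 = 16
  cabin 3: 14 = 14
  cabin 4: 14 = 14
  cabin 5: 10 = 10
  cabin 6: 9 + 7 = 16
  cabin 7: 9 + 7 = 16
  cabin 8: 8 = 8
Every load is within 16, so 8 cabins suffice.

Yes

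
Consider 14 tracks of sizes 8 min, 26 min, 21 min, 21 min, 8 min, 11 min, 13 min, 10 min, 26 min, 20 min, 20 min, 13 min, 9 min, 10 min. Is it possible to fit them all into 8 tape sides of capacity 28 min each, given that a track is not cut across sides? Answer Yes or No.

Total = 216 min; ⌈216/28⌉ = 8.
The bound of 8 does not rule out 8, but exhaustive search shows no assignment into 8 tape sides of capacity 28 min exists — the minimum is 9.

No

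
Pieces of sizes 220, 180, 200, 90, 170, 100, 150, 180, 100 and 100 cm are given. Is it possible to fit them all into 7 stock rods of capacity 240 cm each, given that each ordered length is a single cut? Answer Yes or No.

No

Total = 1490 cm; ⌈1490/240⌉ = 7.
The bound of 7 does not rule out 7, but exhaustive search shows no assignment into 7 stock rods of capacity 240 cm exists — the minimum is 8.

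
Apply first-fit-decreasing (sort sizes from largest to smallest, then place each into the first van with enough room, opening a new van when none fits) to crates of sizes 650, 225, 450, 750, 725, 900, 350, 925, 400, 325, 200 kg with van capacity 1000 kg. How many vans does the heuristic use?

Sorted descending: 925, 900, 750, 725, 650, 450, 400, 350, 325, 225, 200.
  925 → van 1 (new)  [load 925/1000]
  900 → van 2 (new)  [load 900/1000]
  750 → van 3 (new)  [load 750/1000]
  725 → van 4 (new)  [load 725/1000]
  650 → van 5 (new)  [load 650/1000]
  450 → van 6 (new)  [load 450/1000]
  400 → van 6  [load 850/1000]
  350 → van 5  [load 1000/1000]
  325 → van 7 (new)  [load 325/1000]
  225 → van 3  [load 975/1000]
  200 → van 4  [load 925/1000]
7 vans opened.

7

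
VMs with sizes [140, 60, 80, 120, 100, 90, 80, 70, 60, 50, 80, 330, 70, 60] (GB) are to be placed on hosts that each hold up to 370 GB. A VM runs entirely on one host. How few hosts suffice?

4

Total = 330 + 140 + 120 + 100 + 90 + 80 + 80 + 80 + 70 + 70 + 60 + 60 + 60 + 50 = 1390 GB.
Lower bound: ⌈1390/370⌉ = 4 hosts.
A packing using 4 hosts:
  host 1: 330 = 330
  host 2: 140 + 120 + 100 = 360
  host 3: 90 + 80 + 80 + 80 = 330
  host 4: 70 + 70 + 60 + 60 + 60 + 50 = 370
This matches the lower bound, so 4 is optimal.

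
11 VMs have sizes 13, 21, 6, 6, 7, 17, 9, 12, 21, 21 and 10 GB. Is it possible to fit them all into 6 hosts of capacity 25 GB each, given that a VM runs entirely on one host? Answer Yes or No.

No

Total = 143 GB; ⌈143/25⌉ = 6.
The bound of 6 does not rule out 6, but exhaustive search shows no assignment into 6 hosts of capacity 25 GB exists — the minimum is 7.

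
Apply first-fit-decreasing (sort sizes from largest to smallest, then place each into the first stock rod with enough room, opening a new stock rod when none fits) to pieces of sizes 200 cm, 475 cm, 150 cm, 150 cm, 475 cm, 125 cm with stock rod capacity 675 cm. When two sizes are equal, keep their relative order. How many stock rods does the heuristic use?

Sorted descending: 475, 475, 200, 150, 150, 125.
  475 → stock rod 1 (new)  [load 475/675]
  475 → stock rod 2 (new)  [load 475/675]
  200 → stock rod 1  [load 675/675]
  150 → stock rod 2  [load 625/675]
  150 → stock rod 3 (new)  [load 150/675]
  125 → stock rod 3  [load 275/675]
3 stock rods opened.

3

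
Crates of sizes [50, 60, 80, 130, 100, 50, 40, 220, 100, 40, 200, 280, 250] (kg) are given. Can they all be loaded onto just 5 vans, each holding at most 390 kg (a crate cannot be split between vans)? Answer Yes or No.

Yes

A valid assignment using 5 vans:
  van 1: 280 + 100 = 380
  van 2: 250 + 130 = 380
  van 3: 220 + 100 + 60 = 380
  van 4: 200 + 80 + 50 + 50 = 380
  van 5: 40 + 40 = 80
Every load is within 390 kg, so 5 vans suffice.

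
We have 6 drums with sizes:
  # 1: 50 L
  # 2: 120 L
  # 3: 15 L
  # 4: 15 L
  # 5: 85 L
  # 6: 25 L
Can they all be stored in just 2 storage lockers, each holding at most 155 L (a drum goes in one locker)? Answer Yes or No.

No

Total = 310 L; ⌈310/155⌉ = 2.
The bound of 2 does not rule out 2, but exhaustive search shows no assignment into 2 storage lockers of capacity 155 L exists — the minimum is 3.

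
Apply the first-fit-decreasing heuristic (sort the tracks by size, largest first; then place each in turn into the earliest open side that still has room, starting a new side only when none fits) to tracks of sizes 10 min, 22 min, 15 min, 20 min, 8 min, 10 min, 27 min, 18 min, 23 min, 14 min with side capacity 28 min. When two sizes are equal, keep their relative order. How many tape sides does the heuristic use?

Sorted descending: 27, 23, 22, 20, 18, 15, 14, 10, 10, 8.
  27 → side 1 (new)  [load 27/28]
  23 → side 2 (new)  [load 23/28]
  22 → side 3 (new)  [load 22/28]
  20 → side 4 (new)  [load 20/28]
  18 → side 5 (new)  [load 18/28]
  15 → side 6 (new)  [load 15/28]
  14 → side 7 (new)  [load 14/28]
  10 → side 5  [load 28/28]
  10 → side 6  [load 25/28]
  8 → side 4  [load 28/28]
7 tape sides opened.

7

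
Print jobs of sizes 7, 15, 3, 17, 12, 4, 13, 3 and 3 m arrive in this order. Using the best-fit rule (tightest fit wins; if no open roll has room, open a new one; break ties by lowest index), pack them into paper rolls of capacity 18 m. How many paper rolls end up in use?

5

  7 → roll 1 (new)  [load 7/18]
  15 → roll 2 (new)  [load 15/18]
  3 → roll 2  [load 18/18]
  17 → roll 3 (new)  [load 17/18]
  12 → roll 4 (new)  [load 12/18]
  4 → roll 4  [load 16/18]
  13 → roll 5 (new)  [load 13/18]
  3 → roll 5  [load 16/18]
  3 → roll 1  [load 10/18]
5 paper rolls opened.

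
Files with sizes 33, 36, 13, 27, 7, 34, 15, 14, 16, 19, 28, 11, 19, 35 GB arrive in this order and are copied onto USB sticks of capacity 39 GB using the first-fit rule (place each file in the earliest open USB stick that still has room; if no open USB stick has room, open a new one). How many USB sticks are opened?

9

  33 → USB stick 1 (new)  [load 33/39]
  36 → USB stick 2 (new)  [load 36/39]
  13 → USB stick 3 (new)  [load 13/39]
  27 → USB stick 4 (new)  [load 27/39]
  7 → USB stick 3  [load 20/39]
  34 → USB stick 5 (new)  [load 34/39]
  15 → USB stick 3  [load 35/39]
  14 → USB stick 6 (new)  [load 14/39]
  16 → USB stick 6  [load 30/39]
  19 → USB stick 7 (new)  [load 19/39]
  28 → USB stick 8 (new)  [load 28/39]
  11 → USB stick 4  [load 38/39]
  19 → USB stick 7  [load 38/39]
  35 → USB stick 9 (new)  [load 35/39]
9 USB sticks opened.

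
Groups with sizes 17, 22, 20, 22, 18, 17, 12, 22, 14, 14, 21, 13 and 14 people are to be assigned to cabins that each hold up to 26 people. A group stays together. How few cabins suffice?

Total = 22 + 22 + 22 + 21 + 20 + 18 + 17 + 17 + 14 + 14 + 14 + 13 + 12 = 226 people.
Lower bound: ⌈226/26⌉ = 9 cabins.
Also, 11 groups each exceed 13 people, and no two of those can share a cabin, so at least 11 cabins are needed.
A packing using 12 cabins:
  cabin 1: 22 = 22
  cabin 2: 22 = 22
  cabin 3: 22 = 22
  cabin 4: 21 = 21
  cabin 5: 20 = 20
  cabin 6: 18 = 18
  cabin 7: 17 = 17
  cabin 8: 17 = 17
  cabin 9: 14 + 12 = 26
  cabin 10: 14 = 14
  cabin 11: 14 = 14
  cabin 12: 13 = 13
No arrangement into 11 cabins stays within capacity, so 12 is optimal.

12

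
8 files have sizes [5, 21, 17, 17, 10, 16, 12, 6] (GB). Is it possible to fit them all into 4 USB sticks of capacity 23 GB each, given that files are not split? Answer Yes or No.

Total = 104 GB; ⌈104/23⌉ = 5.
At least 5 USB sticks are required, but only 4 are allowed.

No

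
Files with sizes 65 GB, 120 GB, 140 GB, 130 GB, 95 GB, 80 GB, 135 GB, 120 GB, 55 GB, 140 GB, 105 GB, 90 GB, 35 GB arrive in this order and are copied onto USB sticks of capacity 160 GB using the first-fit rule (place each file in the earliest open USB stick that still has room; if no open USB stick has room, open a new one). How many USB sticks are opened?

  65 → USB stick 1 (new)  [load 65/160]
  120 → USB stick 2 (new)  [load 120/160]
  140 → USB stick 3 (new)  [load 140/160]
  130 → USB stick 4 (new)  [load 130/160]
  95 → USB stick 1  [load 160/160]
  80 → USB stick 5 (new)  [load 80/160]
  135 → USB stick 6 (new)  [load 135/160]
  120 → USB stick 7 (new)  [load 120/160]
  55 → USB stick 5  [load 135/160]
  140 → USB stick 8 (new)  [load 140/160]
  105 → USB stick 9 (new)  [load 105/160]
  90 → USB stick 10 (new)  [load 90/160]
  35 → USB stick 2  [load 155/160]
10 USB sticks opened.

10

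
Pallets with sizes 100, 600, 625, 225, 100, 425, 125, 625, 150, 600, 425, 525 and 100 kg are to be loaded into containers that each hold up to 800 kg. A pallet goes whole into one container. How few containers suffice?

Total = 625 + 625 + 600 + 600 + 525 + 425 + 425 + 225 + 150 + 125 + 100 + 100 + 100 = 4625 kg.
Lower bound: ⌈4625/800⌉ = 6 containers.
Also, 7 pallets each exceed 400 kg, and no two of those can share a container, so at least 7 containers are needed.
A packing using 7 containers:
  container 1: 625 + 150 = 775
  container 2: 625 + 125 = 750
  container 3: 600 + 100 + 100 = 800
  container 4: 600 + 100 = 700
  container 5: 525 + 225 = 750
  container 6: 425 = 425
  container 7: 425 = 425
This matches the lower bound, so 7 is optimal.

7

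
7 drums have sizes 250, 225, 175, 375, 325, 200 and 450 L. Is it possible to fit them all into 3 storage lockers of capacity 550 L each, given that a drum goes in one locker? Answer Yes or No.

Total = 2000 L; ⌈2000/550⌉ = 4.
At least 4 storage lockers are required, but only 3 are allowed.

No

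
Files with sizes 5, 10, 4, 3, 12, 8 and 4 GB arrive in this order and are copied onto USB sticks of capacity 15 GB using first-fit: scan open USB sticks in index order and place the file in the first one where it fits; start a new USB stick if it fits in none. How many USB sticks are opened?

4

  5 → USB stick 1 (new)  [load 5/15]
  10 → USB stick 1  [load 15/15]
  4 → USB stick 2 (new)  [load 4/15]
  3 → USB stick 2  [load 7/15]
  12 → USB stick 3 (new)  [load 12/15]
  8 → USB stick 2  [load 15/15]
  4 → USB stick 4 (new)  [load 4/15]
4 USB sticks opened.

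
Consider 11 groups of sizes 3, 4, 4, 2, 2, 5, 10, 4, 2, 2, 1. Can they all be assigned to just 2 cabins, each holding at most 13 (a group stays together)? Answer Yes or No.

No

Total = 39; ⌈39/13⌉ = 3.
At least 3 cabins are required, but only 2 are allowed.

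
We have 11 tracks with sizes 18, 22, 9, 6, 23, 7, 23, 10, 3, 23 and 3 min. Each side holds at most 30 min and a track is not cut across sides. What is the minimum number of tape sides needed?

6

Total = 23 + 23 + 23 + 22 + 18 + 10 + 9 + 7 + 6 + 3 + 3 = 147 min.
Lower bound: ⌈147/30⌉ = 5 tape sides.
A packing using 6 tape sides:
  side 1: 23 + 7 = 30
  side 2: 23 + 6 = 29
  side 3: 23 + 3 + 3 = 29
  side 4: 22 = 22
  side 5: 18 + 10 = 28
  side 6: 9 = 9
No arrangement into 5 tape sides stays within capacity, so 6 is optimal.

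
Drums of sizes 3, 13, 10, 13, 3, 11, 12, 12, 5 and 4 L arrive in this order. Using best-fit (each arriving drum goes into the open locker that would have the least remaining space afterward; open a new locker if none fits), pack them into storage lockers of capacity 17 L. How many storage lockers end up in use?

  3 → locker 1 (new)  [load 3/17]
  13 → locker 1  [load 16/17]
  10 → locker 2 (new)  [load 10/17]
  13 → locker 3 (new)  [load 13/17]
  3 → locker 3  [load 16/17]
  11 → locker 4 (new)  [load 11/17]
  12 → locker 5 (new)  [load 12/17]
  12 → locker 6 (new)  [load 12/17]
  5 → locker 5  [load 17/17]
  4 → locker 6  [load 16/17]
6 storage lockers opened.

6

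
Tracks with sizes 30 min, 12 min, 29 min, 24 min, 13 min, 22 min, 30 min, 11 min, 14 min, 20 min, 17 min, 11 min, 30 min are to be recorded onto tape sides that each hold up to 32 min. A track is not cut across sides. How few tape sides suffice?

Total = 30 + 30 + 30 + 29 + 24 + 22 + 20 + 17 + 14 + 13 + 12 + 11 + 11 = 263 min.
Lower bound: ⌈263/32⌉ = 9 tape sides.
A packing using 10 tape sides:
  side 1: 30 = 30
  side 2: 30 = 30
  side 3: 30 = 30
  side 4: 29 = 29
  side 5: 24 = 24
  side 6: 22 = 22
  side 7: 20 + 12 = 32
  side 8: 17 + 14 = 31
  side 9: 13 + 11 = 24
  side 10: 11 = 11
No arrangement into 9 tape sides stays within capacity, so 10 is optimal.

10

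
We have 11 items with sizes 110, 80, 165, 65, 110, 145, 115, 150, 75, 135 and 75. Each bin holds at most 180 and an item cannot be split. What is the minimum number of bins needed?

Total = 165 + 150 + 145 + 135 + 115 + 110 + 110 + 80 + 75 + 75 + 65 = 1225.
Lower bound: ⌈1225/180⌉ = 7 bins.
A packing using 9 bins:
  bin 1: 165 = 165
  bin 2: 150 = 150
  bin 3: 145 = 145
  bin 4: 135 = 135
  bin 5: 115 + 65 = 180
  bin 6: 110 = 110
  bin 7: 110 = 110
  bin 8: 80 + 75 = 155
  bin 9: 75 = 75
No arrangement into 8 bins stays within capacity, so 9 is optimal.

9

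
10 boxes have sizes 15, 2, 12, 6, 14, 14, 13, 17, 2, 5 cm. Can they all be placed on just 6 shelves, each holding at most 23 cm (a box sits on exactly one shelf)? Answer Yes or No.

A valid assignment using 6 shelves:
  shelf 1: 17 + 6 = 23
  shelf 2: 15 + 5 + 2 = 22
  shelf 3: 14 + 2 = 16
  shelf 4: 14 = 14
  shelf 5: 13 = 13
  shelf 6: 12 = 12
Every load is within 23 cm, so 6 shelves suffice.

Yes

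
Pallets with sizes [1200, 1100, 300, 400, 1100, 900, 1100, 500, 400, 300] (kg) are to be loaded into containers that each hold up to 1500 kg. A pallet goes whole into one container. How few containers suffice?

Total = 1200 + 1100 + 1100 + 1100 + 900 + 500 + 400 + 400 + 300 + 300 = 7300 kg.
Lower bound: ⌈7300/1500⌉ = 5 containers.
A packing using 5 containers:
  container 1: 1200 + 300 = 1500
  container 2: 1100 + 400 = 1500
  container 3: 1100 + 400 = 1500
  container 4: 1100 + 300 = 1400
  container 5: 900 + 500 = 1400
This matches the lower bound, so 5 is optimal.

5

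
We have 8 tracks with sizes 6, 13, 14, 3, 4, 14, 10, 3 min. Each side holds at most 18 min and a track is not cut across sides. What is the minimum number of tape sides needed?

Total = 14 + 14 + 13 + 10 + 6 + 4 + 3 + 3 = 67 min.
Lower bound: ⌈67/18⌉ = 4 tape sides.
A packing using 4 tape sides:
  side 1: 14 + 4 = 18
  side 2: 14 + 3 = 17
  side 3: 13 + 3 = 16
  side 4: 10 + 6 = 16
This matches the lower bound, so 4 is optimal.

4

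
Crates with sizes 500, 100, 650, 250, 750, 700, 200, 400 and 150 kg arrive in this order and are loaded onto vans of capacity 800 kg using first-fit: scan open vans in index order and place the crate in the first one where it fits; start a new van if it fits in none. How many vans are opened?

  500 → van 1 (new)  [load 500/800]
  100 → van 1  [load 600/800]
  650 → van 2 (new)  [load 650/800]
  250 → van 3 (new)  [load 250/800]
  750 → van 4 (new)  [load 750/800]
  700 → van 5 (new)  [load 700/800]
  200 → van 1  [load 800/800]
  400 → van 3  [load 650/800]
  150 → van 2  [load 800/800]
5 vans opened.

5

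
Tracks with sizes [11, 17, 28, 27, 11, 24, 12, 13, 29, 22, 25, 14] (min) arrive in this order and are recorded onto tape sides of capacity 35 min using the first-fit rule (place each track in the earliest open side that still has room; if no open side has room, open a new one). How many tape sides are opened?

9

  11 → side 1 (new)  [load 11/35]
  17 → side 1  [load 28/35]
  28 → side 2 (new)  [load 28/35]
  27 → side 3 (new)  [load 27/35]
  11 → side 4 (new)  [load 11/35]
  24 → side 4  [load 35/35]
  12 → side 5 (new)  [load 12/35]
  13 → side 5  [load 25/35]
  29 → side 6 (new)  [load 29/35]
  22 → side 7 (new)  [load 22/35]
  25 → side 8 (new)  [load 25/35]
  14 → side 9 (new)  [load 14/35]
9 tape sides opened.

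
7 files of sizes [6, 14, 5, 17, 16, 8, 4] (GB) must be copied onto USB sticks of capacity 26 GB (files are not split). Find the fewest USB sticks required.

Total = 17 + 16 + 14 + 8 + 6 + 5 + 4 = 70 GB.
Lower bound: ⌈70/26⌉ = 3 USB sticks.
A packing using 3 USB sticks:
  USB stick 1: 17 + 8 = 25
  USB stick 2: 16 + 6 + 4 = 26
  USB stick 3: 14 + 5 = 19
This matches the lower bound, so 3 is optimal.

3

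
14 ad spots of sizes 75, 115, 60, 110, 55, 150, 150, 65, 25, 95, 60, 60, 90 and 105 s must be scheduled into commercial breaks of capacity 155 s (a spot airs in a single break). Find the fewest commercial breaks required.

Total = 150 + 150 + 115 + 110 + 105 + 95 + 90 + 75 + 65 + 60 + 60 + 60 + 55 + 25 = 1215 s.
Lower bound: ⌈1215/155⌉ = 8 commercial breaks.
A packing using 9 commercial breaks:
  break 1: 150 = 150
  break 2: 150 = 150
  break 3: 115 + 25 = 140
  break 4: 110 = 110
  break 5: 105 = 105
  break 6: 95 + 60 = 155
  break 7: 90 + 65 = 155
  break 8: 75 + 60 = 135
  break 9: 60 + 55 = 115
No arrangement into 8 commercial breaks stays within capacity, so 9 is optimal.

9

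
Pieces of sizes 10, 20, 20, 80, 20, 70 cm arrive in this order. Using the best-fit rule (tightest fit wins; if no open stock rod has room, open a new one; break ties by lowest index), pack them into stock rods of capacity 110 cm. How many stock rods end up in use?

3

  10 → stock rod 1 (new)  [load 10/110]
  20 → stock rod 1  [load 30/110]
  20 → stock rod 1  [load 50/110]
  80 → stock rod 2 (new)  [load 80/110]
  20 → stock rod 2  [load 100/110]
  70 → stock rod 3 (new)  [load 70/110]
3 stock rods opened.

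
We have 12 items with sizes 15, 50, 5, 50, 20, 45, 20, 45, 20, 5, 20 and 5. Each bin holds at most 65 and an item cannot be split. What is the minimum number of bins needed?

5

Total = 50 + 50 + 45 + 45 + 20 + 20 + 20 + 20 + 15 + 5 + 5 + 5 = 300.
Lower bound: ⌈300/65⌉ = 5 bins.
A packing using 5 bins:
  bin 1: 50 + 15 = 65
  bin 2: 50 + 5 + 5 + 5 = 65
  bin 3: 45 + 20 = 65
  bin 4: 45 + 20 = 65
  bin 5: 20 + 20 = 40
This matches the lower bound, so 5 is optimal.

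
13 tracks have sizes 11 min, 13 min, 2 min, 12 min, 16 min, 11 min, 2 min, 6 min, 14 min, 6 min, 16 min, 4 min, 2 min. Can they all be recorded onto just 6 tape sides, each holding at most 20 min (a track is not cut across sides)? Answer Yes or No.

No

Total = 115 min; ⌈115/20⌉ = 6.
7 tracks each exceed half the capacity and cannot share a side, forcing at least 7 tape sides.
At least 7 tape sides are required, but only 6 are allowed.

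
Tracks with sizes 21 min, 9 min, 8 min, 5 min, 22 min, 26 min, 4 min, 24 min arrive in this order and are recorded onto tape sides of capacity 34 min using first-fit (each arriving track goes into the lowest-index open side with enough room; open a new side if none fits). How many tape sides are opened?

5

  21 → side 1 (new)  [load 21/34]
  9 → side 1  [load 30/34]
  8 → side 2 (new)  [load 8/34]
  5 → side 2  [load 13/34]
  22 → side 3 (new)  [load 22/34]
  26 → side 4 (new)  [load 26/34]
  4 → side 1  [load 34/34]
  24 → side 5 (new)  [load 24/34]
5 tape sides opened.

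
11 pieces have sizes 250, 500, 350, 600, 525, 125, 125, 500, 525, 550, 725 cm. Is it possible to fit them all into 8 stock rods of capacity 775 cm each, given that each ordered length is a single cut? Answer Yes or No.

A valid assignment using 8 stock rods:
  stock rod 1: 725 = 725
  stock rod 2: 600 + 125 = 725
  stock rod 3: 550 + 125 = 675
  stock rod 4: 525 + 250 = 775
  stock rod 5: 525 = 525
  stock rod 6: 500 = 500
  stock rod 7: 500 = 500
  stock rod 8: 350 = 350
Every load is within 775 cm, so 8 stock rods suffice.

Yes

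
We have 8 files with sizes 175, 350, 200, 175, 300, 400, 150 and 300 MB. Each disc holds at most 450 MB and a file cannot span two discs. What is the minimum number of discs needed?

Total = 400 + 350 + 300 + 300 + 200 + 175 + 175 + 150 = 2050 MB.
Lower bound: ⌈2050/450⌉ = 5 discs.
A packing using 6 discs:
  disc 1: 400 = 400
  disc 2: 350 = 350
  disc 3: 300 + 150 = 450
  disc 4: 300 = 300
  disc 5: 200 + 175 = 375
  disc 6: 175 = 175
No arrangement into 5 discs stays within capacity, so 6 is optimal.

6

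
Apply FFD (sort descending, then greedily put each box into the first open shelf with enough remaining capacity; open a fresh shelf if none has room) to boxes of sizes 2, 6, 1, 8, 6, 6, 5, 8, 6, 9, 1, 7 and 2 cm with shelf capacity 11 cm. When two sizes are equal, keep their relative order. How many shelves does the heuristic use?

8

Sorted descending: 9, 8, 8, 7, 6, 6, 6, 6, 5, 2, 2, 1, 1.
  9 → shelf 1 (new)  [load 9/11]
  8 → shelf 2 (new)  [load 8/11]
  8 → shelf 3 (new)  [load 8/11]
  7 → shelf 4 (new)  [load 7/11]
  6 → shelf 5 (new)  [load 6/11]
  6 → shelf 6 (new)  [load 6/11]
  6 → shelf 7 (new)  [load 6/11]
  6 → shelf 8 (new)  [load 6/11]
  5 → shelf 5  [load 11/11]
  2 → shelf 1  [load 11/11]
  2 → shelf 2  [load 10/11]
  1 → shelf 2  [load 11/11]
  1 → shelf 3  [load 9/11]
8 shelves opened.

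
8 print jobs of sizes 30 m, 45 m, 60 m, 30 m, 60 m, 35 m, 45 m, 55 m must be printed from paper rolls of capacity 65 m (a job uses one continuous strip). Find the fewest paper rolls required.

Total = 60 + 60 + 55 + 45 + 45 + 35 + 30 + 30 = 360 m.
Lower bound: ⌈360/65⌉ = 6 paper rolls.
A packing using 7 paper rolls:
  roll 1: 60 = 60
  roll 2: 60 = 60
  roll 3: 55 = 55
  roll 4: 45 = 45
  roll 5: 45 = 45
  roll 6: 35 + 30 = 65
  roll 7: 30 = 30
No arrangement into 6 paper rolls stays within capacity, so 7 is optimal.

7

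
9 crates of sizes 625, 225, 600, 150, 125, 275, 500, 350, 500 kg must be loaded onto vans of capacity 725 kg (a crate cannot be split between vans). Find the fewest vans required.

5

Total = 625 + 600 + 500 + 500 + 350 + 275 + 225 + 150 + 125 = 3350 kg.
Lower bound: ⌈3350/725⌉ = 5 vans.
A packing using 5 vans:
  van 1: 625 = 625
  van 2: 600 + 125 = 725
  van 3: 500 + 225 = 725
  van 4: 500 + 150 = 650
  van 5: 350 + 275 = 625
This matches the lower bound, so 5 is optimal.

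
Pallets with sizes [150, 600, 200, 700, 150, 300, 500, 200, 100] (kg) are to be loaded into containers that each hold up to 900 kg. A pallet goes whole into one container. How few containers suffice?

4

Total = 700 + 600 + 500 + 300 + 200 + 200 + 150 + 150 + 100 = 2900 kg.
Lower bound: ⌈2900/900⌉ = 4 containers.
A packing using 4 containers:
  container 1: 700 + 200 = 900
  container 2: 600 + 300 = 900
  container 3: 500 + 200 + 150 = 850
  container 4: 150 + 100 = 250
This matches the lower bound, so 4 is optimal.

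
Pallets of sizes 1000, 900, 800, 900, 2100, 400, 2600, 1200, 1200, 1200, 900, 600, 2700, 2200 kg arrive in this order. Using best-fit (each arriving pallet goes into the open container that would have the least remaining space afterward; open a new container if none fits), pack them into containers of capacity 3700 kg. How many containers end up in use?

6

  1000 → container 1 (new)  [load 1000/3700]
  900 → container 1  [load 1900/3700]
  800 → container 1  [load 2700/3700]
  900 → container 1  [load 3600/3700]
  2100 → container 2 (new)  [load 2100/3700]
  400 → container 2  [load 2500/3700]
  2600 → container 3 (new)  [load 2600/3700]
  1200 → container 2  [load 3700/3700]
  1200 → container 4 (new)  [load 1200/3700]
  1200 → container 4  [load 2400/3700]
  900 → container 3  [load 3500/3700]
  600 → container 4  [load 3000/3700]
  2700 → container 5 (new)  [load 2700/3700]
  2200 → container 6 (new)  [load 2200/3700]
6 containers opened.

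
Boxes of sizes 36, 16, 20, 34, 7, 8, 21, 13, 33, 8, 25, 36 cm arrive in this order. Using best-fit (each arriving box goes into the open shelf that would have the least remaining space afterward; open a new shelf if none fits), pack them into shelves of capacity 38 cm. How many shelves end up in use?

8

  36 → shelf 1 (new)  [load 36/38]
  16 → shelf 2 (new)  [load 16/38]
  20 → shelf 2  [load 36/38]
  34 → shelf 3 (new)  [load 34/38]
  7 → shelf 4 (new)  [load 7/38]
  8 → shelf 4  [load 15/38]
  21 → shelf 4  [load 36/38]
  13 → shelf 5 (new)  [load 13/38]
  33 → shelf 6 (new)  [load 33/38]
  8 → shelf 5  [load 21/38]
  25 → shelf 7 (new)  [load 25/38]
  36 → shelf 8 (new)  [load 36/38]
8 shelves opened.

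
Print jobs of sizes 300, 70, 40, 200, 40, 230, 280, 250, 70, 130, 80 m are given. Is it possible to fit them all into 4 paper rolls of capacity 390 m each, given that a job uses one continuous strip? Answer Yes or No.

No

Total = 1690 m; ⌈1690/390⌉ = 5.
At least 5 paper rolls are required, but only 4 are allowed.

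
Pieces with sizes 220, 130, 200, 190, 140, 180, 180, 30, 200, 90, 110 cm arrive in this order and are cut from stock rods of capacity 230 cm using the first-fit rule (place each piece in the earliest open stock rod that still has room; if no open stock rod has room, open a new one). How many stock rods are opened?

9

  220 → stock rod 1 (new)  [load 220/230]
  130 → stock rod 2 (new)  [load 130/230]
  200 → stock rod 3 (new)  [load 200/230]
  190 → stock rod 4 (new)  [load 190/230]
  140 → stock rod 5 (new)  [load 140/230]
  180 → stock rod 6 (new)  [load 180/230]
  180 → stock rod 7 (new)  [load 180/230]
  30 → stock rod 2  [load 160/230]
  200 → stock rod 8 (new)  [load 200/230]
  90 → stock rod 5  [load 230/230]
  110 → stock rod 9 (new)  [load 110/230]
9 stock rods opened.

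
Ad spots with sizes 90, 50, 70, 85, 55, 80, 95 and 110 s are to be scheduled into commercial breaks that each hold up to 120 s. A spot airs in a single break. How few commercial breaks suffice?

Total = 110 + 95 + 90 + 85 + 80 + 70 + 55 + 50 = 635 s.
Lower bound: ⌈635/120⌉ = 6 commercial breaks.
A packing using 7 commercial breaks:
  break 1: 110 = 110
  break 2: 95 = 95
  break 3: 90 = 90
  break 4: 85 = 85
  break 5: 80 = 80
  break 6: 70 + 50 = 120
  break 7: 55 = 55
No arrangement into 6 commercial breaks stays within capacity, so 7 is optimal.

7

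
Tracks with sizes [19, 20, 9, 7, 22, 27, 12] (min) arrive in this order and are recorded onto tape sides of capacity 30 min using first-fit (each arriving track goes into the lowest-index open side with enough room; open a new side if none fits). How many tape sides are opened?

5

  19 → side 1 (new)  [load 19/30]
  20 → side 2 (new)  [load 20/30]
  9 → side 1  [load 28/30]
  7 → side 2  [load 27/30]
  22 → side 3 (new)  [load 22/30]
  27 → side 4 (new)  [load 27/30]
  12 → side 5 (new)  [load 12/30]
5 tape sides opened.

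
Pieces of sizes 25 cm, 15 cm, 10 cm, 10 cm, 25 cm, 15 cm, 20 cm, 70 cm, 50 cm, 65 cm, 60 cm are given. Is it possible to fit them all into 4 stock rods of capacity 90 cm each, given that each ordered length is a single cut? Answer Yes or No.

Total = 365 cm; ⌈365/90⌉ = 5.
At least 5 stock rods are required, but only 4 are allowed.

No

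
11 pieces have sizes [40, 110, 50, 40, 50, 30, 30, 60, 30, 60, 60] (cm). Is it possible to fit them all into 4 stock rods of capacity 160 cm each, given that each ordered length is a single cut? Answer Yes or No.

Yes

A valid assignment using 4 stock rods:
  stock rod 1: 110 + 50 = 160
  stock rod 2: 60 + 60 + 40 = 160
  stock rod 3: 60 + 50 + 40 = 150
  stock rod 4: 30 + 30 + 30 = 90
Every load is within 160 cm, so 4 stock rods suffice.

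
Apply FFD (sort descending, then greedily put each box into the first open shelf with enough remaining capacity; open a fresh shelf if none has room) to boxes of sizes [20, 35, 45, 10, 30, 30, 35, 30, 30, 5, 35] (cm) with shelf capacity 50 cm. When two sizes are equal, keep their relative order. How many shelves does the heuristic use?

8

Sorted descending: 45, 35, 35, 35, 30, 30, 30, 30, 20, 10, 5.
  45 → shelf 1 (new)  [load 45/50]
  35 → shelf 2 (new)  [load 35/50]
  35 → shelf 3 (new)  [load 35/50]
  35 → shelf 4 (new)  [load 35/50]
  30 → shelf 5 (new)  [load 30/50]
  30 → shelf 6 (new)  [load 30/50]
  30 → shelf 7 (new)  [load 30/50]
  30 → shelf 8 (new)  [load 30/50]
  20 → shelf 5  [load 50/50]
  10 → shelf 2  [load 45/50]
  5 → shelf 1  [load 50/50]
8 shelves opened.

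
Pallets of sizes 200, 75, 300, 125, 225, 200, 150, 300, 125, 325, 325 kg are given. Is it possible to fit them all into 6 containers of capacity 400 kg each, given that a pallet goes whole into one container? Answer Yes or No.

Total = 2350 kg; ⌈2350/400⌉ = 6.
The bound of 6 does not rule out 6, but exhaustive search shows no assignment into 6 containers of capacity 400 kg exists — the minimum is 7.

No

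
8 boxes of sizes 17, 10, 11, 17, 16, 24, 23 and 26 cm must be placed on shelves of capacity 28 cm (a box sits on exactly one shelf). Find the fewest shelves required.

Total = 26 + 24 + 23 + 17 + 17 + 16 + 11 + 10 = 144 cm.
Lower bound: ⌈144/28⌉ = 6 shelves.
A packing using 6 shelves:
  shelf 1: 26 = 26
  shelf 2: 24 = 24
  shelf 3: 23 = 23
  shelf 4: 17 + 11 = 28
  shelf 5: 17 + 10 = 27
  shelf 6: 16 = 16
This matches the lower bound, so 6 is optimal.

6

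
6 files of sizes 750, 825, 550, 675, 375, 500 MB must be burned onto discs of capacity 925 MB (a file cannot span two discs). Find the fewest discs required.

5

Total = 825 + 750 + 675 + 550 + 500 + 375 = 3675 MB.
Lower bound: ⌈3675/925⌉ = 4 discs.
Also, 5 files each exceed 925/2 MB, and no two of those can share a disc, so at least 5 discs are needed.
A packing using 5 discs:
  disc 1: 825 = 825
  disc 2: 750 = 750
  disc 3: 675 = 675
  disc 4: 550 + 375 = 925
  disc 5: 500 = 500
This matches the lower bound, so 5 is optimal.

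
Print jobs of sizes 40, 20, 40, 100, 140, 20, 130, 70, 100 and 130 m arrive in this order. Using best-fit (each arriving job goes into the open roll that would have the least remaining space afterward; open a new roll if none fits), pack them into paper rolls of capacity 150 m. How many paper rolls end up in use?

7

  40 → roll 1 (new)  [load 40/150]
  20 → roll 1  [load 60/150]
  40 → roll 1  [load 100/150]
  100 → roll 2 (new)  [load 100/150]
  140 → roll 3 (new)  [load 140/150]
  20 → roll 1  [load 120/150]
  130 → roll 4 (new)  [load 130/150]
  70 → roll 5 (new)  [load 70/150]
  100 → roll 6 (new)  [load 100/150]
  130 → roll 7 (new)  [load 130/150]
7 paper rolls opened.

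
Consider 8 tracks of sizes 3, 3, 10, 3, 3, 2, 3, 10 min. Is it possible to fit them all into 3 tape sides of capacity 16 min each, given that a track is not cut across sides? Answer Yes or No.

Yes

A valid assignment using 3 tape sides:
  side 1: 10 + 3 + 3 = 16
  side 2: 10 + 3 + 3 = 16
  side 3: 3 + 2 = 5
Every load is within 16 min, so 3 tape sides suffice.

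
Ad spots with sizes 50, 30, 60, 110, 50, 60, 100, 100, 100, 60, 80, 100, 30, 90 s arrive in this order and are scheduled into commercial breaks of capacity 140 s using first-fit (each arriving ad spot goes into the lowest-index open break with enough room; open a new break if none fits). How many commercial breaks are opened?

9

  50 → break 1 (new)  [load 50/140]
  30 → break 1  [load 80/140]
  60 → break 1  [load 140/140]
  110 → break 2 (new)  [load 110/140]
  50 → break 3 (new)  [load 50/140]
  60 → break 3  [load 110/140]
  100 → break 4 (new)  [load 100/140]
  100 → break 5 (new)  [load 100/140]
  100 → break 6 (new)  [load 100/140]
  60 → break 7 (new)  [load 60/140]
  80 → break 7  [load 140/140]
  100 → break 8 (new)  [load 100/140]
  30 → break 2  [load 140/140]
  90 → break 9 (new)  [load 90/140]
9 commercial breaks opened.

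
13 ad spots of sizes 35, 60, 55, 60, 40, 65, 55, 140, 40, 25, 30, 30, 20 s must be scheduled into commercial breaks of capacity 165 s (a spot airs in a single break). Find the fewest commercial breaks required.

Total = 140 + 65 + 60 + 60 + 55 + 55 + 40 + 40 + 35 + 30 + 30 + 25 + 20 = 655 s.
Lower bound: ⌈655/165⌉ = 4 commercial breaks.
A packing using 4 commercial breaks:
  break 1: 140 + 25 = 165
  break 2: 65 + 60 + 40 = 165
  break 3: 60 + 55 + 30 + 20 = 165
  break 4: 55 + 40 + 35 + 30 = 160
This matches the lower bound, so 4 is optimal.

4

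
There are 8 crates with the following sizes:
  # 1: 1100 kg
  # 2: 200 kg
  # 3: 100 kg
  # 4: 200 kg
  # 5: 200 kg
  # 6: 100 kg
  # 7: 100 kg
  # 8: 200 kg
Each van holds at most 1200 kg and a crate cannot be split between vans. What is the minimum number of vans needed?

2

Total = 1100 + 200 + 200 + 200 + 200 + 100 + 100 + 100 = 2200 kg.
Lower bound: ⌈2200/1200⌉ = 2 vans.
A packing using 2 vans:
  van 1: 1100 + 100 = 1200
  van 2: 200 + 200 + 200 + 200 + 100 + 100 = 1000
This matches the lower bound, so 2 is optimal.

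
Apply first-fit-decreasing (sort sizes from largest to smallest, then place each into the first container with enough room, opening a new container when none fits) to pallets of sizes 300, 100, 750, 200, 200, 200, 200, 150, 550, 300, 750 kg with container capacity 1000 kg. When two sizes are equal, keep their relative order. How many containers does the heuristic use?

4

Sorted descending: 750, 750, 550, 300, 300, 200, 200, 200, 200, 150, 100.
  750 → container 1 (new)  [load 750/1000]
  750 → container 2 (new)  [load 750/1000]
  550 → container 3 (new)  [load 550/1000]
  300 → container 3  [load 850/1000]
  300 → container 4 (new)  [load 300/1000]
  200 → container 1  [load 950/1000]
  200 → container 2  [load 950/1000]
  200 → container 4  [load 500/1000]
  200 → container 4  [load 700/1000]
  150 → container 3  [load 1000/1000]
  100 → container 4  [load 800/1000]
4 containers opened.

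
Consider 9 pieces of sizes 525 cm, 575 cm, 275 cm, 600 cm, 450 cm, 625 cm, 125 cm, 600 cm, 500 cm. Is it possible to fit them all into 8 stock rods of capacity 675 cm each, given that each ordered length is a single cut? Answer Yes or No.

A valid assignment using 8 stock rods:
  stock rod 1: 625 = 625
  stock rod 2: 600 = 600
  stock rod 3: 600 = 600
  stock rod 4: 575 = 575
  stock rod 5: 525 + 125 = 650
  stock rod 6: 500 = 500
  stock rod 7: 450 = 450
  stock rod 8: 275 = 275
Every load is within 675 cm, so 8 stock rods suffice.

Yes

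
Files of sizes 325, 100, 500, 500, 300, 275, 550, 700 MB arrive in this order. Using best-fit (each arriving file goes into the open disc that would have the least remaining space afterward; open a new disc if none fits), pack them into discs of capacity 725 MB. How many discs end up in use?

6

  325 → disc 1 (new)  [load 325/725]
  100 → disc 1  [load 425/725]
  500 → disc 2 (new)  [load 500/725]
  500 → disc 3 (new)  [load 500/725]
  300 → disc 1  [load 725/725]
  275 → disc 4 (new)  [load 275/725]
  550 → disc 5 (new)  [load 550/725]
  700 → disc 6 (new)  [load 700/725]
6 discs opened.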